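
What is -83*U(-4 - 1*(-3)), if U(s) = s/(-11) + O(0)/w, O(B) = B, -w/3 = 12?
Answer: -83/11 ≈ -7.5455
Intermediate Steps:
w = -36 (w = -3*12 = -36)
U(s) = -s/11 (U(s) = s/(-11) + 0/(-36) = s*(-1/11) + 0*(-1/36) = -s/11 + 0 = -s/11)
-83*U(-4 - 1*(-3)) = -(-83)*(-4 - 1*(-3))/11 = -(-83)*(-4 + 3)/11 = -(-83)*(-1)/11 = -83*1/11 = -83/11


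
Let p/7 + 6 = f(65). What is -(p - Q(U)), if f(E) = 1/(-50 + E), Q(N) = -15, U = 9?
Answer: 398/15 ≈ 26.533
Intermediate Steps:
p = -623/15 (p = -42 + 7/(-50 + 65) = -42 + 7/15 = -623/15 ≈ -41.533)
-(p - Q(U)) = -(-623/15 - 1*(-15)) = -(-623/15 + 15) = -1*(-398/15) = 398/15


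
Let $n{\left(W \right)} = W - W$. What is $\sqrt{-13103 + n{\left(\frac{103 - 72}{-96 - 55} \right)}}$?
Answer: $i \sqrt{13103} \approx 114.47 i$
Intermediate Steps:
$n{\left(W \right)} = 0$
$\sqrt{-13103 + n{\left(\frac{103 - 72}{-96 - 55} \right)}} = \sqrt{-13103 + 0} = \sqrt{-13103} = i \sqrt{13103}$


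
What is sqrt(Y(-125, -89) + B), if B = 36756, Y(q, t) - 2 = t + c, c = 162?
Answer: sqrt(36831) ≈ 191.91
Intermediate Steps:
Y(q, t) = 164 + t (Y(q, t) = 2 + (t + 162) = 2 + (162 + t) = 164 + t)
sqrt(Y(-125, -89) + B) = sqrt((164 - 89) + 36756) = sqrt(75 + 36756) = sqrt(36831)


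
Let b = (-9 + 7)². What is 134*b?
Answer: 536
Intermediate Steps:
b = 4 (b = (-2)² = 4)
134*b = 134*4 = 536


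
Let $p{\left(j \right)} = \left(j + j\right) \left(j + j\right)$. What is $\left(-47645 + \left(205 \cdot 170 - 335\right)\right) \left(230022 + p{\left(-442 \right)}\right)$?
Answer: $-13280706140$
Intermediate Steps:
$p{\left(j \right)} = 4 j^{2}$ ($p{\left(j \right)} = 2 j 2 j = 4 j^{2}$)
$\left(-47645 + \left(205 \cdot 170 - 335\right)\right) \left(230022 + p{\left(-442 \right)}\right) = \left(-47645 + \left(205 \cdot 170 - 335\right)\right) \left(230022 + 4 \left(-442\right)^{2}\right) = \left(-47645 + \left(34850 - 335\right)\right) \left(230022 + 4 \cdot 195364\right) = \left(-47645 + 34515\right) \left(230022 + 781456\right) = \left(-13130\right) 1011478 = -13280706140$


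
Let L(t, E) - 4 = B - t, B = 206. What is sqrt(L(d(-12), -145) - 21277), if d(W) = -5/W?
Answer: I*sqrt(758427)/6 ≈ 145.15*I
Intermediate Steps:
L(t, E) = 210 - t (L(t, E) = 4 + (206 - t) = 210 - t)
sqrt(L(d(-12), -145) - 21277) = sqrt((210 - (-5)/(-12)) - 21277) = sqrt((210 - (-5)*(-1)/12) - 21277) = sqrt((210 - 1*5/12) - 21277) = sqrt((210 - 5/12) - 21277) = sqrt(2515/12 - 21277) = sqrt(-252809/12) = I*sqrt(758427)/6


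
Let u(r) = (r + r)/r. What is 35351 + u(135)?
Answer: 35353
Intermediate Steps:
u(r) = 2 (u(r) = (2*r)/r = 2)
35351 + u(135) = 35351 + 2 = 35353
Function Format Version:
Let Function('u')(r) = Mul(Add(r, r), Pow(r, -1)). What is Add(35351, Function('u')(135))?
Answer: 35353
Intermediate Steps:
Function('u')(r) = 2 (Function('u')(r) = Mul(Mul(2, r), Pow(r, -1)) = 2)
Add(35351, Function('u')(135)) = Add(35351, 2) = 35353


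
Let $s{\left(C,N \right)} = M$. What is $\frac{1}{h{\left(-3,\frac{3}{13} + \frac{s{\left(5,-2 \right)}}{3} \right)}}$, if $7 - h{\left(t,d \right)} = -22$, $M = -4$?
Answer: $\frac{1}{29} \approx 0.034483$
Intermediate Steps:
$s{\left(C,N \right)} = -4$
$h{\left(t,d \right)} = 29$ ($h{\left(t,d \right)} = 7 - -22 = 7 + 22 = 29$)
$\frac{1}{h{\left(-3,\frac{3}{13} + \frac{s{\left(5,-2 \right)}}{3} \right)}} = \frac{1}{29}$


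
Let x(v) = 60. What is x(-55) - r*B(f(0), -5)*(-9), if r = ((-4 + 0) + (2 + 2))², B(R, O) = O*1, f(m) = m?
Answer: 60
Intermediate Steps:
B(R, O) = O
r = 0 (r = (-4 + 4)² = 0² = 0)
x(-55) - r*B(f(0), -5)*(-9) = 60 - 0*(-5)*(-9) = 60 - 0*(-9) = 60 - 1*0 = 60 + 0 = 60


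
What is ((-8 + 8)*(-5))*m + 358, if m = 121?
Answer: 358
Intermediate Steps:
((-8 + 8)*(-5))*m + 358 = ((-8 + 8)*(-5))*121 + 358 = (0*(-5))*121 + 358 = 0*121 + 358 = 0 + 358 = 358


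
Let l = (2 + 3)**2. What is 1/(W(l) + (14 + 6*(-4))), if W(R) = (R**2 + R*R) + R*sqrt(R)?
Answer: 1/1365 ≈ 0.00073260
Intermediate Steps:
l = 25 (l = 5**2 = 25)
W(R) = R**(3/2) + 2*R**2 (W(R) = (R**2 + R**2) + R**(3/2) = 2*R**2 + R**(3/2) = R**(3/2) + 2*R**2)
1/(W(l) + (14 + 6*(-4))) = 1/((25**(3/2) + 2*25**2) + (14 + 6*(-4))) = 1/((125 + 2*625) + (14 - 24)) = 1/((125 + 1250) - 10) = 1/(1375 - 10) = 1/1365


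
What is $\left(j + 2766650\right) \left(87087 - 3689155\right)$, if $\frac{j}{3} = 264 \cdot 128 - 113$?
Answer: $-10329603576716$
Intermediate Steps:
$j = 101037$ ($j = 3 \left(264 \cdot 128 - 113\right) = 3 \left(33792 + \left(-189 + 76\right)\right) = 3 \left(33792 - 113\right) = 3 \cdot 33679 = 101037$)
$\left(j + 2766650\right) \left(87087 - 3689155\right) = \left(101037 + 2766650\right) \left(87087 - 3689155\right) = 2867687 \left(-3602068\right) = -10329603576716$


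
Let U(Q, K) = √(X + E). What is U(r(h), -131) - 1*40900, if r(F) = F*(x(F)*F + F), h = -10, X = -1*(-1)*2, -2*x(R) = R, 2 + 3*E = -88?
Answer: -40900 + 2*I*√7 ≈ -40900.0 + 5.2915*I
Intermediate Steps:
E = -30 (E = -⅔ + (⅓)*(-88) = -⅔ - 88/3 = -30)
x(R) = -R/2
X = 2 (X = 1*2 = 2)
r(F) = F*(F - F²/2) (r(F) = F*((-F/2)*F + F) = F*(-F²/2 + F) = F*(F - F²/2))
U(Q, K) = 2*I*√7 (U(Q, K) = √(2 - 30) = √(-28) = 2*I*√7)
U(r(h), -131) - 1*40900 = 2*I*√7 - 1*40900 = 2*I*√7 - 40900 = -40900 + 2*I*√7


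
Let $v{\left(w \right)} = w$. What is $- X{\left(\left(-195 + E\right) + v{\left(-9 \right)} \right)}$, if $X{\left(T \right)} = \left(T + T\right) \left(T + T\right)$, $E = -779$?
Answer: $-3865156$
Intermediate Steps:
$X{\left(T \right)} = 4 T^{2}$ ($X{\left(T \right)} = 2 T 2 T = 4 T^{2}$)
$- X{\left(\left(-195 + E\right) + v{\left(-9 \right)} \right)} = - 4 \left(\left(-195 - 779\right) - 9\right)^{2} = - 4 \left(-974 - 9\right)^{2} = - 4 \left(-983\right)^{2} = - 4 \cdot 966289 = \left(-1\right) 3865156 = -3865156$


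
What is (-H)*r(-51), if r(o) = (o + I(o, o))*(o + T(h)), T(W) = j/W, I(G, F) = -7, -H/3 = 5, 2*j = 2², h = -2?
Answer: 45240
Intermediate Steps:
j = 2 (j = (½)*2² = (½)*4 = 2)
H = -15 (H = -3*5 = -15)
T(W) = 2/W
r(o) = (-1 + o)*(-7 + o) (r(o) = (o - 7)*(o + 2/(-2)) = (-7 + o)*(o + 2*(-½)) = (-7 + o)*(o - 1) = (-7 + o)*(-1 + o) = (-1 + o)*(-7 + o))
(-H)*r(-51) = (-1*(-15))*(7 + (-51)² - 8*(-51)) = 15*(7 + 2601 + 408) = 15*3016 = 45240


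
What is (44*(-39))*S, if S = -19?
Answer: 32604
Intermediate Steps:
(44*(-39))*S = (44*(-39))*(-19) = -1716*(-19) = 32604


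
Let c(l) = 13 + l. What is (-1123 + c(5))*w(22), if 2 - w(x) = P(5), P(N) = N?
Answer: 3315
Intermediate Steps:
w(x) = -3 (w(x) = 2 - 1*5 = 2 - 5 = -3)
(-1123 + c(5))*w(22) = (-1123 + (13 + 5))*(-3) = (-1123 + 18)*(-3) = -1105*(-3) = 3315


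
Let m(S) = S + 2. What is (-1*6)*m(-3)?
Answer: 6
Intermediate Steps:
m(S) = 2 + S
(-1*6)*m(-3) = (-1*6)*(2 - 3) = -6*(-1) = 6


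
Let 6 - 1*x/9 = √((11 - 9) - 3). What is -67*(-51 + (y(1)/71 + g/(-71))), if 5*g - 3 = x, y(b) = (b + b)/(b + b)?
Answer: 1216519/355 - 603*I/355 ≈ 3426.8 - 1.6986*I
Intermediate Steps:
x = 54 - 9*I (x = 54 - 9*√((11 - 9) - 3) = 54 - 9*√(2 - 3) = 54 - 9*I ≈ 54.0 - 9.0*I)
y(b) = 1 (y(b) = (2*b)/((2*b)) = (2*b)*(1/(2*b)) = 1)
g = 57/5 - 9*I/5 (g = ⅗ + (54 - 9*I)/5 = ⅗ + (54/5 - 9*I/5) = 57/5 - 9*I/5 ≈ 11.4 - 1.8*I)
-67*(-51 + (y(1)/71 + g/(-71))) = -67*(-51 + (1/71 + (57/5 - 9*I/5)/(-71))) = -67*(-51 + (1*(1/71) + (57/5 - 9*I/5)*(-1/71))) = -67*(-51 + (1/71 + (-57/355 + 9*I/355))) = -67*(-51 + (-52/355 + 9*I/355)) = -67*(-18157/355 + 9*I/355) = 1216519/355 - 603*I/355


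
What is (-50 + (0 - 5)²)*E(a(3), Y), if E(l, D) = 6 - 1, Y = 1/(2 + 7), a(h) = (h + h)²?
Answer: -125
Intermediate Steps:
a(h) = 4*h² (a(h) = (2*h)² = 4*h²)
Y = ⅑ (Y = 1/9 = ⅑ ≈ 0.11111)
E(l, D) = 5
(-50 + (0 - 5)²)*E(a(3), Y) = (-50 + (0 - 5)²)*5 = (-50 + (-5)²)*5 = (-50 + 25)*5 = -25*5 = -125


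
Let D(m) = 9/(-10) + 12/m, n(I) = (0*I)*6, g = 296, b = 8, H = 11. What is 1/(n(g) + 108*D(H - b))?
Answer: 5/1674 ≈ 0.0029869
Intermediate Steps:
n(I) = 0 (n(I) = 0*6 = 0)
D(m) = -9/10 + 12/m (D(m) = 9*(-⅒) + 12/m = -9/10 + 12/m)
1/(n(g) + 108*D(H - b)) = 1/(0 + 108*(-9/10 + 12/(11 - 1*8))) = 1/(0 + 108*(-9/10 + 12/(11 - 8))) = 1/(0 + 108*(-9/10 + 12/3)) = 1/(0 + 108*(-9/10 + 12*(⅓))) = 1/(0 + 108*(-9/10 + 4)) = 1/(0 + 108*(31/10)) = 1/(0 + 1674/5) = 1/(1674/5) = 5/1674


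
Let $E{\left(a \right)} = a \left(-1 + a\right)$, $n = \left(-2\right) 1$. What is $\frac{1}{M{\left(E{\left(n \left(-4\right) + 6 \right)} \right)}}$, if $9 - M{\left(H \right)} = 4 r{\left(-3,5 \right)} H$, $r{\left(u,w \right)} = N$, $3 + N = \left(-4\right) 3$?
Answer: $\frac{1}{10929} \approx 9.15 \cdot 10^{-5}$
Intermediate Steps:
$n = -2$
$N = -15$ ($N = -3 - 12 = -15$)
$r{\left(u,w \right)} = -15$
$M{\left(H \right)} = 9 + 60 H$ ($M{\left(H \right)} = 9 - 4 \left(-15\right) H = 9 - - 60 H = 9 + 60 H$)
$\frac{1}{M{\left(E{\left(n \left(-4\right) + 6 \right)} \right)}} = \frac{1}{9 + 60 \left(\left(-2\right) \left(-4\right) + 6\right) \left(-1 + \left(\left(-2\right) \left(-4\right) + 6\right)\right)} = \frac{1}{9 + 60 \left(8 + 6\right) \left(-1 + \left(8 + 6\right)\right)} = \frac{1}{9 + 60 \cdot 14 \left(-1 + 14\right)} = \frac{1}{9 + 60 \cdot 14 \cdot 13} = \frac{1}{9 + 60 \cdot 182} = \frac{1}{9 + 10920} = \frac{1}{10929}$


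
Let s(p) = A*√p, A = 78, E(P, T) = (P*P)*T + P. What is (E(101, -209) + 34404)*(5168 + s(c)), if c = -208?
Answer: -10839900672 - 654421248*I*√13 ≈ -1.084e+10 - 2.3595e+9*I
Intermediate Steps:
E(P, T) = P + T*P² (E(P, T) = P²*T + P = T*P² + P = P + T*P²)
s(p) = 78*√p
(E(101, -209) + 34404)*(5168 + s(c)) = (101*(1 + 101*(-209)) + 34404)*(5168 + 78*√(-208)) = (101*(1 - 21109) + 34404)*(5168 + 78*(4*I*√13)) = (101*(-21108) + 34404)*(5168 + 312*I*√13) = (-2131908 + 34404)*(5168 + 312*I*√13) = -2097504*(5168 + 312*I*√13) = -10839900672 - 654421248*I*√13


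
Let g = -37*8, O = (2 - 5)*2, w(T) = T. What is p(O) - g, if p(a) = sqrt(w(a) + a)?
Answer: 296 + 2*I*sqrt(3) ≈ 296.0 + 3.4641*I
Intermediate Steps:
O = -6 (O = -3*2 = -6)
p(a) = sqrt(2)*sqrt(a) (p(a) = sqrt(a + a) = sqrt(2*a) = sqrt(2)*sqrt(a))
g = -296
p(O) - g = sqrt(2)*sqrt(-6) - 1*(-296) = sqrt(2)*(I*sqrt(6)) + 296 = 2*I*sqrt(3) + 296 = 296 + 2*I*sqrt(3)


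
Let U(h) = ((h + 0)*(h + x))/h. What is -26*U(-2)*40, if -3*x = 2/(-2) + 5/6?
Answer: 18200/9 ≈ 2022.2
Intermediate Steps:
x = 1/18 (x = -(2/(-2) + 5/6)/3 = -(2*(-1/2) + 5*(1/6))/3 = -(-1 + 5/6)/3 = -1/3*(-1/6) = 1/18 ≈ 0.055556)
U(h) = 1/18 + h (U(h) = ((h + 0)*(h + 1/18))/h = (h*(1/18 + h))/h = 1/18 + h)
-26*U(-2)*40 = -26*(1/18 - 2)*40 = -26*(-35/18)*40 = (455/9)*40 = 18200/9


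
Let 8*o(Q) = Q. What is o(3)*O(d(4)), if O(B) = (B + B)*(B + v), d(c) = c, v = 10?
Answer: 42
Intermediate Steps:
o(Q) = Q/8
O(B) = 2*B*(10 + B) (O(B) = (B + B)*(B + 10) = (2*B)*(10 + B) = 2*B*(10 + B))
o(3)*O(d(4)) = ((1/8)*3)*(2*4*(10 + 4)) = 3*(2*4*14)/8 = (3/8)*112 = 42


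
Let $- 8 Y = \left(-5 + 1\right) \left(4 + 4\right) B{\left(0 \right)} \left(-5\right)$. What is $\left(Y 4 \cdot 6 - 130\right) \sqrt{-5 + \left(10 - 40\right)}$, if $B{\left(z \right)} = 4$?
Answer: $- 2050 i \sqrt{35} \approx - 12128.0 i$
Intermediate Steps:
$Y = -80$ ($Y = - \frac{\left(-5 + 1\right) \left(4 + 4\right) 4 \left(-5\right)}{8} = - \frac{\left(-4\right) 8 \cdot 4 \left(-5\right)}{8} = - \frac{\left(-32\right) 4 \left(-5\right)}{8} = - \frac{\left(-128\right) \left(-5\right)}{8} = \left(- \frac{1}{8}\right) 640 = -80$)
$\left(Y 4 \cdot 6 - 130\right) \sqrt{-5 + \left(10 - 40\right)} = \left(\left(-80\right) 4 \cdot 6 - 130\right) \sqrt{-5 + \left(10 - 40\right)} = \left(\left(-320\right) 6 - 130\right) \sqrt{-5 + \left(10 - 40\right)} = \left(-1920 - 130\right) \sqrt{-5 - 30} = - 2050 \sqrt{-35} = - 2050 i \sqrt{35}$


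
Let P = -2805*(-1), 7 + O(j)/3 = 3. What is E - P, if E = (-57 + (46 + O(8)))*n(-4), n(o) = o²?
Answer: -3173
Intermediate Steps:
O(j) = -12 (O(j) = -21 + 3*3 = -21 + 9 = -12)
E = -368 (E = (-57 + (46 - 12))*(-4)² = (-57 + 34)*16 = -23*16 = -368)
P = 2805
E - P = -368 - 1*2805 = -368 - 2805 = -3173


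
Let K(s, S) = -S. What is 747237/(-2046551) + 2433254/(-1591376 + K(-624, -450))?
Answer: -3084288589208/1627955598113 ≈ -1.8946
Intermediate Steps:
747237/(-2046551) + 2433254/(-1591376 + K(-624, -450)) = 747237/(-2046551) + 2433254/(-1591376 - 1*(-450)) = 747237*(-1/2046551) + 2433254/(-1591376 + 450) = -747237/2046551 + 2433254/(-1590926) = -747237/2046551 + 2433254*(-1/1590926) = -747237/2046551 - 1216627/795463 = -3084288589208/1627955598113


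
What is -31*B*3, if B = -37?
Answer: 3441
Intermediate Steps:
-31*B*3 = -31*(-37)*3 = 1147*3 = 3441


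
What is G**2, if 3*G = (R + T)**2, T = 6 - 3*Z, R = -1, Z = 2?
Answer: 1/9 ≈ 0.11111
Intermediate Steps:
T = 0 (T = 6 - 3*2 = 6 - 6 = 0)
G = 1/3 (G = (-1 + 0)**2/3 = (1/3)*(-1)**2 = (1/3)*1 = 1/3 ≈ 0.33333)
G**2 = (1/3)**2 = 1/9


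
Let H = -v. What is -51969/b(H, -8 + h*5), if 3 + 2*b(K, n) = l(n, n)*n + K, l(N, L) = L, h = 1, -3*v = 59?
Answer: -311814/77 ≈ -4049.5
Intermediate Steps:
v = -59/3 (v = -1/3*59 = -59/3 ≈ -19.667)
H = 59/3 (H = -1*(-59/3) = 59/3 ≈ 19.667)
b(K, n) = -3/2 + K/2 + n**2/2 (b(K, n) = -3/2 + (n*n + K)/2 = -3/2 + (n**2 + K)/2 = -3/2 + (K + n**2)/2 = -3/2 + (K/2 + n**2/2) = -3/2 + K/2 + n**2/2)
-51969/b(H, -8 + h*5) = -51969/(-3/2 + (1/2)*(59/3) + (-8 + 1*5)**2/2) = -51969/(-3/2 + 59/6 + (-8 + 5)**2/2) = -51969/(-3/2 + 59/6 + (1/2)*(-3)**2) = -51969/(-3/2 + 59/6 + (1/2)*9) = -51969/(-3/2 + 59/6 + 9/2) = -51969/77/6 = -51969*6/77 = -311814/77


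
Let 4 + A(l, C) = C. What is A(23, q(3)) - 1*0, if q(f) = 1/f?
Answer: -11/3 ≈ -3.6667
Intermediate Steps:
A(l, C) = -4 + C
A(23, q(3)) - 1*0 = (-4 + 1/3) - 1*0 = (-4 + ⅓) + 0 = -11/3 + 0 = -11/3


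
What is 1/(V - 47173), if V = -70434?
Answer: -1/117607 ≈ -8.5029e-6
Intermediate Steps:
1/(V - 47173) = 1/(-70434 - 47173) = 1/(-117607) = -1/117607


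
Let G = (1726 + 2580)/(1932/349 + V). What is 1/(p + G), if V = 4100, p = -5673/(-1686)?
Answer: 201312896/888513885 ≈ 0.22657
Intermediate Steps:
p = 1891/562 (p = -5673*(-1/1686) = 1891/562 ≈ 3.3648)
G = 751397/716416 (G = (1726 + 2580)/(1932/349 + 4100) = 4306/(1932*(1/349) + 4100) = 4306/(1932/349 + 4100) = 4306/(1432832/349) = 4306*(349/1432832) = 751397/716416 ≈ 1.0488)
1/(p + G) = 1/(1891/562 + 751397/716416) = 1/(888513885/201312896) = 201312896/888513885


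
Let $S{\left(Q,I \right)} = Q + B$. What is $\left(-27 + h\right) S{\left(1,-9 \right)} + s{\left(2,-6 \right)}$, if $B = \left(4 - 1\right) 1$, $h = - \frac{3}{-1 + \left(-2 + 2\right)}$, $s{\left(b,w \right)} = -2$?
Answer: $-98$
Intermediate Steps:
$h = 3$ ($h = - \frac{3}{-1 + 0} = - \frac{3}{-1} = \left(-3\right) \left(-1\right) = 3$)
$B = 3$ ($B = 3 \cdot 1 = 3$)
$S{\left(Q,I \right)} = 3 + Q$ ($S{\left(Q,I \right)} = Q + 3 = 3 + Q$)
$\left(-27 + h\right) S{\left(1,-9 \right)} + s{\left(2,-6 \right)} = \left(-27 + 3\right) \left(3 + 1\right) - 2 = \left(-24\right) 4 - 2 = -96 - 2 = -98$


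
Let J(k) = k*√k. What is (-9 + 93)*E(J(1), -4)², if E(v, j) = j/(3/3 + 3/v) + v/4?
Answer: 189/4 ≈ 47.250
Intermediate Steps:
J(k) = k^(3/2)
E(v, j) = v/4 + j/(1 + 3/v) (E(v, j) = j/(3*(⅓) + 3/v) + v*(¼) = j/(1 + 3/v) + v/4 = v/4 + j/(1 + 3/v))
(-9 + 93)*E(J(1), -4)² = (-9 + 93)*(1^(3/2)*(3 + 1^(3/2) + 4*(-4))/(4*(3 + 1^(3/2))))² = 84*((¼)*1*(3 + 1 - 16)/(3 + 1))² = 84*((¼)*1*(-12)/4)² = 84*((¼)*1*(¼)*(-12))² = 84*(-¾)² = 84*(9/16) = 189/4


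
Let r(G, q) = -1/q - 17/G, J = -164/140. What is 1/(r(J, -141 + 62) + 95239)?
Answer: 3239/308526167 ≈ 1.0498e-5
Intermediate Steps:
J = -41/35 (J = -164*1/140 = -41/35 ≈ -1.1714)
1/(r(J, -141 + 62) + 95239) = 1/((-1/(-141 + 62) - 17/(-41/35)) + 95239) = 1/((-1/(-79) - 17*(-35/41)) + 95239) = 1/((-1*(-1/79) + 595/41) + 95239) = 1/((1/79 + 595/41) + 95239) = 1/(47046/3239 + 95239) = 1/(308526167/3239) = 3239/308526167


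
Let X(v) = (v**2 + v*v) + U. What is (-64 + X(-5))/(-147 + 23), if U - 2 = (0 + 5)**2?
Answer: -13/124 ≈ -0.10484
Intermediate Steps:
U = 27 (U = 2 + (0 + 5)**2 = 2 + 5**2 = 2 + 25 = 27)
X(v) = 27 + 2*v**2 (X(v) = (v**2 + v*v) + 27 = (v**2 + v**2) + 27 = 2*v**2 + 27 = 27 + 2*v**2)
(-64 + X(-5))/(-147 + 23) = (-64 + (27 + 2*(-5)**2))/(-147 + 23) = (-64 + (27 + 2*25))/(-124) = (-64 + (27 + 50))*(-1/124) = (-64 + 77)*(-1/124) = 13*(-1/124) = -13/124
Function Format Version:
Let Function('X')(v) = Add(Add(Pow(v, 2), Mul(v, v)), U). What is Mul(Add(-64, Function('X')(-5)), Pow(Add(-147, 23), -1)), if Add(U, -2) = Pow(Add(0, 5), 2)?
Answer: Rational(-13, 124) ≈ -0.10484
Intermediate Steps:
U = 27 (U = Add(2, Pow(Add(0, 5), 2)) = Add(2, Pow(5, 2)) = Add(2, 25) = 27)
Function('X')(v) = Add(27, Mul(2, Pow(v, 2))) (Function('X')(v) = Add(Add(Pow(v, 2), Mul(v, v)), 27) = Add(Add(Pow(v, 2), Pow(v, 2)), 27) = Add(Mul(2, Pow(v, 2)), 27) = Add(27, Mul(2, Pow(v, 2))))
Mul(Add(-64, Function('X')(-5)), Pow(Add(-147, 23), -1)) = Mul(Add(-64, Add(27, Mul(2, Pow(-5, 2)))), Pow(Add(-147, 23), -1)) = Mul(Add(-64, Add(27, Mul(2, 25))), Pow(-124, -1)) = Mul(Add(-64, Add(27, 50)), Rational(-1, 124)) = Mul(Add(-64, 77), Rational(-1, 124)) = Mul(13, Rational(-1, 124)) = Rational(-13, 124)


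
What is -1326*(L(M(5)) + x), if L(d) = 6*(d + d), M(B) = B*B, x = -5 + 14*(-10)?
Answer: -205530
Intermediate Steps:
x = -145 (x = -5 - 140 = -145)
M(B) = B²
L(d) = 12*d (L(d) = 6*(2*d) = 12*d)
-1326*(L(M(5)) + x) = -1326*(12*5² - 145) = -1326*(12*25 - 145) = -1326*(300 - 145) = -1326*155 = -205530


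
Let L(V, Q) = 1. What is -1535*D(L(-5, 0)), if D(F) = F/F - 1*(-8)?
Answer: -13815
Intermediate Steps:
D(F) = 9 (D(F) = 1 + 8 = 9)
-1535*D(L(-5, 0)) = -1535*9 = -13815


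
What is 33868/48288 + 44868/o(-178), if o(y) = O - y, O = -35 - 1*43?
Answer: 135623299/301800 ≈ 449.38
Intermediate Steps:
O = -78 (O = -35 - 43 = -78)
o(y) = -78 - y
33868/48288 + 44868/o(-178) = 33868/48288 + 44868/(-78 - 1*(-178)) = 33868*(1/48288) + 44868/(-78 + 178) = 8467/12072 + 44868/100 = 8467/12072 + 44868*(1/100) = 8467/12072 + 11217/25 = 135623299/301800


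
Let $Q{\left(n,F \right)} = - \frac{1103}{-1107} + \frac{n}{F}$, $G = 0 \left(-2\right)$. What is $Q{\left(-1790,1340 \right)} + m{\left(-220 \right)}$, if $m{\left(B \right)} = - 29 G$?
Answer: $- \frac{50351}{148338} \approx -0.33943$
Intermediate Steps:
$G = 0$
$Q{\left(n,F \right)} = \frac{1103}{1107} + \frac{n}{F}$ ($Q{\left(n,F \right)} = \left(-1103\right) \left(- \frac{1}{1107}\right) + \frac{n}{F} = \frac{1103}{1107} + \frac{n}{F}$)
$m{\left(B \right)} = 0$ ($m{\left(B \right)} = \left(-29\right) 0 = 0$)
$Q{\left(-1790,1340 \right)} + m{\left(-220 \right)} = \left(\frac{1103}{1107} - \frac{1790}{1340}\right) + 0 = \left(\frac{1103}{1107} - \frac{179}{134}\right) + 0 = - \frac{50351}{148338} + 0 = - \frac{50351}{148338}$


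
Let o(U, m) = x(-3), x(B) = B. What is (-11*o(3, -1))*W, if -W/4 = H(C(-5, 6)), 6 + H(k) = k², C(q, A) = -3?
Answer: -396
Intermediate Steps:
H(k) = -6 + k²
o(U, m) = -3
W = -12 (W = -4*(-6 + (-3)²) = -4*(-6 + 9) = -4*3 = -12)
(-11*o(3, -1))*W = -11*(-3)*(-12) = 33*(-12) = -396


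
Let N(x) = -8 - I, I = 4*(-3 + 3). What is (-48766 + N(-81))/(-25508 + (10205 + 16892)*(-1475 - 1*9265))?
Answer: 24387/145523644 ≈ 0.00016758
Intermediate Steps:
I = 0 (I = 4*0 = 0)
N(x) = -8 (N(x) = -8 - 1*0 = -8 + 0 = -8)
(-48766 + N(-81))/(-25508 + (10205 + 16892)*(-1475 - 1*9265)) = (-48766 - 8)/(-25508 + (10205 + 16892)*(-1475 - 1*9265)) = -48774/(-25508 + 27097*(-1475 - 9265)) = -48774/(-25508 + 27097*(-10740)) = -48774/(-25508 - 291021780) = -48774/(-291047288) = -48774*(-1/291047288) = 24387/145523644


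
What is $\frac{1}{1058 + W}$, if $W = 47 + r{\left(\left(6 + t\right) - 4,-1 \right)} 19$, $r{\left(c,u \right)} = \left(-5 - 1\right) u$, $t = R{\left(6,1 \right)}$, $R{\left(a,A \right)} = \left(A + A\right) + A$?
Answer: $\frac{1}{1219} \approx 0.00082034$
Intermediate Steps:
$R{\left(a,A \right)} = 3 A$ ($R{\left(a,A \right)} = 2 A + A = 3 A$)
$t = 3$ ($t = 3 \cdot 1 = 3$)
$r{\left(c,u \right)} = - 6 u$
$W = 161$ ($W = 47 + \left(-6\right) \left(-1\right) 19 = 47 + 6 \cdot 19 = 47 + 114 = 161$)
$\frac{1}{1058 + W} = \frac{1}{1058 + 161} = \frac{1}{1219}$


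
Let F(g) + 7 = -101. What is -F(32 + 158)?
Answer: 108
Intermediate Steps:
F(g) = -108 (F(g) = -7 - 101 = -108)
-F(32 + 158) = -1*(-108) = 108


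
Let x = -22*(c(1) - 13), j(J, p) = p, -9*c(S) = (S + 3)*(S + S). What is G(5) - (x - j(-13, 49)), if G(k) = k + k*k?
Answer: -2039/9 ≈ -226.56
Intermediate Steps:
c(S) = -2*S*(3 + S)/9 (c(S) = -(S + 3)*(S + S)/9 = -(3 + S)*2*S/9 = -2*S*(3 + S)/9)
G(k) = k + k²
x = 2750/9 (x = -22*(-2/9*1*(3 + 1) - 13) = -22*(-2/9*1*4 - 13) = -22*(-8/9 - 13) = -22*(-125/9) = 2750/9 ≈ 305.56)
G(5) - (x - j(-13, 49)) = 5*(1 + 5) - (2750/9 - 1*49) = 5*6 - (2750/9 - 49) = 30 - 1*2309/9 = 30 - 2309/9 = -2039/9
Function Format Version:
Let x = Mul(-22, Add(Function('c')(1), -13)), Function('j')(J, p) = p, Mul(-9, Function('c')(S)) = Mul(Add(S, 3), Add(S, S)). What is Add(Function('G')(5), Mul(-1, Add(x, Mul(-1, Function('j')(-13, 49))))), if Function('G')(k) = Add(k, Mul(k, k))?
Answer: Rational(-2039, 9) ≈ -226.56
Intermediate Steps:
Function('c')(S) = Mul(Rational(-2, 9), S, Add(3, S)) (Function('c')(S) = Mul(Rational(-1, 9), Mul(Add(S, 3), Add(S, S))) = Mul(Rational(-1, 9), Mul(Add(3, S), Mul(2, S))) = Mul(Rational(-1, 9), Mul(2, S, Add(3, S))) = Mul(Rational(-2, 9), S, Add(3, S)))
Function('G')(k) = Add(k, Pow(k, 2))
x = Rational(2750, 9) (x = Mul(-22, Add(Mul(Rational(-2, 9), 1, Add(3, 1)), -13)) = Mul(-22, Add(Mul(Rational(-2, 9), 1, 4), -13)) = Mul(-22, Add(Rational(-8, 9), -13)) = Mul(-22, Rational(-125, 9)) = Rational(2750, 9) ≈ 305.56)
Add(Function('G')(5), Mul(-1, Add(x, Mul(-1, Function('j')(-13, 49))))) = Add(Mul(5, Add(1, 5)), Mul(-1, Add(Rational(2750, 9), Mul(-1, 49)))) = Add(Mul(5, 6), Mul(-1, Add(Rational(2750, 9), -49))) = Add(30, Mul(-1, Rational(2309, 9))) = Add(30, Rational(-2309, 9)) = Rational(-2039, 9)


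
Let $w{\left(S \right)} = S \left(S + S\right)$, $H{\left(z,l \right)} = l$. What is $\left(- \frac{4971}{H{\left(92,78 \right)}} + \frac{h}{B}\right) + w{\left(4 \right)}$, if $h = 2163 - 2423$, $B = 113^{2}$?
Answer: $- \frac{10541185}{331994} \approx -31.751$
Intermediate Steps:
$B = 12769$
$w{\left(S \right)} = 2 S^{2}$ ($w{\left(S \right)} = S 2 S = 2 S^{2}$)
$h = -260$ ($h = 2163 - 2423 = -260$)
$\left(- \frac{4971}{H{\left(92,78 \right)}} + \frac{h}{B}\right) + w{\left(4 \right)} = \left(- \frac{4971}{78} - \frac{260}{12769}\right) + 2 \cdot 4^{2} = \left(\left(-4971\right) \frac{1}{78} - \frac{260}{12769}\right) + 2 \cdot 16 = \left(- \frac{1657}{26} - \frac{260}{12769}\right) + 32 = - \frac{21164993}{331994} + 32 = - \frac{10541185}{331994}$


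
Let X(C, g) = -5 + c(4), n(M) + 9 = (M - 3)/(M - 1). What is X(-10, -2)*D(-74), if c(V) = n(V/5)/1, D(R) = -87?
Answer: 261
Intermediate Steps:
n(M) = -9 + (-3 + M)/(-1 + M) (n(M) = -9 + (M - 3)/(M - 1) = -9 + (-3 + M)/(-1 + M))
c(V) = 2*(3 - 4*V/5)/(-1 + V/5) (c(V) = (2*(3 - 4*V/5)/(-1 + V/5))/1 = (2*(3 - 4*V/5)/(-1 + V*(⅕)))*1 = (2*(3 - 4*V/5)/(-1 + V/5))*1 = 2*(3 - 4*V/5)/(-1 + V/5))
X(C, g) = -3 (X(C, g) = -5 + 2*(15 - 4*4)/(-5 + 4) = -5 + 2*(15 - 16)/(-1) = -5 + 2*(-1)*(-1) = -5 + 2 = -3)
X(-10, -2)*D(-74) = -3*(-87) = 261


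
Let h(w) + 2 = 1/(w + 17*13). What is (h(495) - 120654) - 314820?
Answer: -311800815/716 ≈ -4.3548e+5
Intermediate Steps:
h(w) = -2 + 1/(221 + w) (h(w) = -2 + 1/(w + 17*13) = -2 + 1/(w + 221) = -2 + 1/(221 + w))
(h(495) - 120654) - 314820 = ((-441 - 2*495)/(221 + 495) - 120654) - 314820 = ((-441 - 990)/716 - 120654) - 314820 = ((1/716)*(-1431) - 120654) - 314820 = (-1431/716 - 120654) - 314820 = -86389695/716 - 314820 = -311800815/716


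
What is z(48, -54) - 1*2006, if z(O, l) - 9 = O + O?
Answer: -1901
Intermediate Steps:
z(O, l) = 9 + 2*O (z(O, l) = 9 + (O + O) = 9 + 2*O)
z(48, -54) - 1*2006 = (9 + 2*48) - 1*2006 = (9 + 96) - 2006 = 105 - 2006 = -1901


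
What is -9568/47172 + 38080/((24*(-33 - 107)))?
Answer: -136046/11793 ≈ -11.536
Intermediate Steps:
-9568/47172 + 38080/((24*(-33 - 107))) = -9568*1/47172 + 38080/((24*(-140))) = -2392/11793 + 38080/(-3360) = -2392/11793 + 38080*(-1/3360) = -2392/11793 - 34/3 = -136046/11793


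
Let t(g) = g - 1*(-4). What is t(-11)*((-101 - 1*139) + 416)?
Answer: -1232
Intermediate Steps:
t(g) = 4 + g (t(g) = g + 4 = 4 + g)
t(-11)*((-101 - 1*139) + 416) = (4 - 11)*((-101 - 1*139) + 416) = -7*((-101 - 139) + 416) = -7*(-240 + 416) = -7*176 = -1232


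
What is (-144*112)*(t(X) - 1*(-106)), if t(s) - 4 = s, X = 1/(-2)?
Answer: -1766016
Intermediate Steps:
X = -1/2 ≈ -0.50000
t(s) = 4 + s
(-144*112)*(t(X) - 1*(-106)) = (-144*112)*((4 - 1/2) - 1*(-106)) = -16128*(7/2 + 106) = -16128*219/2 = -1766016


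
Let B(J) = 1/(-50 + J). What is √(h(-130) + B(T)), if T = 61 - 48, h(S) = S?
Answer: I*√178007/37 ≈ 11.403*I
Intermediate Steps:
T = 13
√(h(-130) + B(T)) = √(-130 + 1/(-50 + 13)) = √(-130 + 1/(-37)) = √(-130 - 1/37) = √(-4811/37) = I*√178007/37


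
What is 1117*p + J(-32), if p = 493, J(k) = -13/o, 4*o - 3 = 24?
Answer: 14868335/27 ≈ 5.5068e+5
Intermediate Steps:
o = 27/4 (o = ¾ + (¼)*24 = ¾ + 6 = 27/4 ≈ 6.7500)
J(k) = -52/27 (J(k) = -13/27/4 = -13*4/27 = -52/27)
1117*p + J(-32) = 1117*493 - 52/27 = 550681 - 52/27 = 14868335/27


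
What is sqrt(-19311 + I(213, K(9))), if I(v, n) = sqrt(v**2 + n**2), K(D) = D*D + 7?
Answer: sqrt(-19311 + sqrt(53113)) ≈ 138.13*I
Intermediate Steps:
K(D) = 7 + D**2 (K(D) = D**2 + 7 = 7 + D**2)
I(v, n) = sqrt(n**2 + v**2)
sqrt(-19311 + I(213, K(9))) = sqrt(-19311 + sqrt((7 + 9**2)**2 + 213**2)) = sqrt(-19311 + sqrt((7 + 81)**2 + 45369)) = sqrt(-19311 + sqrt(88**2 + 45369)) = sqrt(-19311 + sqrt(7744 + 45369)) = sqrt(-19311 + sqrt(53113))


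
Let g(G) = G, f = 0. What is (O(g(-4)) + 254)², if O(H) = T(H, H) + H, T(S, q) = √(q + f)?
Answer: 62496 + 1000*I ≈ 62496.0 + 1000.0*I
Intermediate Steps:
T(S, q) = √q (T(S, q) = √(q + 0) = √q)
O(H) = H + √H (O(H) = √H + H = H + √H)
(O(g(-4)) + 254)² = ((-4 + √(-4)) + 254)² = ((-4 + 2*I) + 254)² = (250 + 2*I)²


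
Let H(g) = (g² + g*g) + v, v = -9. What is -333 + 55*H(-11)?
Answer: 12482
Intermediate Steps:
H(g) = -9 + 2*g² (H(g) = (g² + g*g) - 9 = (g² + g²) - 9 = 2*g² - 9 = -9 + 2*g²)
-333 + 55*H(-11) = -333 + 55*(-9 + 2*(-11)²) = -333 + 55*(-9 + 2*121) = -333 + 55*(-9 + 242) = -333 + 55*233 = -333 + 12815 = 12482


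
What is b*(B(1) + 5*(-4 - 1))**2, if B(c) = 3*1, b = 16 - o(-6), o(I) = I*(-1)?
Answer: 4840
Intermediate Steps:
o(I) = -I
b = 10 (b = 16 - (-1)*(-6) = 16 - 1*6 = 16 - 6 = 10)
B(c) = 3
b*(B(1) + 5*(-4 - 1))**2 = 10*(3 + 5*(-4 - 1))**2 = 10*(3 + 5*(-5))**2 = 10*(3 - 25)**2 = 10*(-22)**2 = 10*484 = 4840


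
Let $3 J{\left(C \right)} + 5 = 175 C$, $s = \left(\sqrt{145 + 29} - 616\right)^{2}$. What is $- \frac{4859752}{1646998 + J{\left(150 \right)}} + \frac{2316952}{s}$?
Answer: $\frac{567952474363551124}{178640337338349559} + \frac{713621216 \sqrt{174}}{35963708881} \approx 3.4411$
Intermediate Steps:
$s = \left(-616 + \sqrt{174}\right)^{2}$ ($s = \left(\sqrt{174} - 616\right)^{2} = \left(-616 + \sqrt{174}\right)^{2} \approx 3.6338 \cdot 10^{5}$)
$J{\left(C \right)} = - \frac{5}{3} + \frac{175 C}{3}$
$- \frac{4859752}{1646998 + J{\left(150 \right)}} + \frac{2316952}{s} = - \frac{4859752}{1646998 + \left(- \frac{5}{3} + \frac{175}{3} \cdot 150\right)} + \frac{2316952}{\left(616 - \sqrt{174}\right)^{2}} = - \frac{4859752}{1646998 + \left(- \frac{5}{3} + 8750\right)} + \frac{2316952}{\left(616 - \sqrt{174}\right)^{2}} = - \frac{4859752}{1646998 + \frac{26245}{3}} + \frac{2316952}{\left(616 - \sqrt{174}\right)^{2}} = - \frac{4859752}{\frac{4967239}{3}} + \frac{2316952}{\left(616 - \sqrt{174}\right)^{2}} = \left(-4859752\right) \frac{3}{4967239} + \frac{2316952}{\left(616 - \sqrt{174}\right)^{2}} = - \frac{14579256}{4967239} + \frac{2316952}{\left(616 - \sqrt{174}\right)^{2}}$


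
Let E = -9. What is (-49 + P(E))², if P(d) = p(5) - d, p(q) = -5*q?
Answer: 4225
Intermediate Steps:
P(d) = -25 - d (P(d) = -5*5 - d = -25 - d)
(-49 + P(E))² = (-49 + (-25 - 1*(-9)))² = (-49 + (-25 + 9))² = (-49 - 16)² = (-65)² = 4225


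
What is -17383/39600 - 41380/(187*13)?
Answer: -152809643/8751600 ≈ -17.461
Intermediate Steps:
-17383/39600 - 41380/(187*13) = -17383*1/39600 - 41380/2431 = -17383/39600 - 41380*1/2431 = -17383/39600 - 41380/2431 = -152809643/8751600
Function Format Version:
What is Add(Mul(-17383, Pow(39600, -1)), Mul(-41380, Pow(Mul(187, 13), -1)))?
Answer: Rational(-152809643, 8751600) ≈ -17.461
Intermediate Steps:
Add(Mul(-17383, Pow(39600, -1)), Mul(-41380, Pow(Mul(187, 13), -1))) = Add(Mul(-17383, Rational(1, 39600)), Mul(-41380, Pow(2431, -1))) = Add(Rational(-17383, 39600), Mul(-41380, Rational(1, 2431))) = Add(Rational(-17383, 39600), Rational(-41380, 2431)) = Rational(-152809643, 8751600)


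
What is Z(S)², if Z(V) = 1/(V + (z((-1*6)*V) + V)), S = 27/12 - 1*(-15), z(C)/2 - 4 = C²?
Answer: 1/460832089 ≈ 2.1700e-9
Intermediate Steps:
z(C) = 8 + 2*C²
S = 69/4 (S = 27*(1/12) + 15 = 9/4 + 15 = 69/4 ≈ 17.250)
Z(V) = 1/(8 + 2*V + 72*V²) (Z(V) = 1/(V + ((8 + 2*((-1*6)*V)²) + V)) = 1/(V + ((8 + 2*(-6*V)²) + V)) = 1/(V + ((8 + 2*(36*V²)) + V)) = 1/(V + ((8 + 72*V²) + V)) = 1/(V + (8 + V + 72*V²)) = 1/(8 + 2*V + 72*V²))
Z(S)² = (1/(2*(4 + 69/4 + 36*(69/4)²)))² = (1/(2*(4 + 69/4 + 36*(4761/16))))² = (1/(2*(4 + 69/4 + 42849/4)))² = (1/(2*(21467/2)))² = ((½)*(2/21467))² = (1/21467)² = 1/460832089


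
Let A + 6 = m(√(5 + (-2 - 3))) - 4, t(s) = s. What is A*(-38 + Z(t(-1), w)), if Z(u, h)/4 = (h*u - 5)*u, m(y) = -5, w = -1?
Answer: 330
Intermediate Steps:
Z(u, h) = 4*u*(-5 + h*u) (Z(u, h) = 4*((h*u - 5)*u) = 4*((-5 + h*u)*u) = 4*(u*(-5 + h*u)) = 4*u*(-5 + h*u))
A = -15 (A = -6 + (-5 - 4) = -6 - 9 = -15)
A*(-38 + Z(t(-1), w)) = -15*(-38 + 4*(-1)*(-5 - 1*(-1))) = -15*(-38 + 4*(-1)*(-5 + 1)) = -15*(-38 + 4*(-1)*(-4)) = -15*(-38 + 16) = -15*(-22) = 330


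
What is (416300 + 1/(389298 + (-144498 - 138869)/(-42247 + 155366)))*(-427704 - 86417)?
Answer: -9425115688680010321899/44036717095 ≈ -2.1403e+11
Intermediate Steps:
(416300 + 1/(389298 + (-144498 - 138869)/(-42247 + 155366)))*(-427704 - 86417) = (416300 + 1/(389298 - 283367/113119))*(-514121) = (416300 + 1/(44036717095/113119))*(-514121) = (416300 + 113119/44036717095)*(-514121) = (18332485326761619/44036717095)*(-514121) = -9425115688680010321899/44036717095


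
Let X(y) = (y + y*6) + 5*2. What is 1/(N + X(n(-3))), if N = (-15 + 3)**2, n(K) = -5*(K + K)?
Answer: 1/364 ≈ 0.0027473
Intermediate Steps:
n(K) = -10*K
X(y) = 10 + 7*y (X(y) = (y + 6*y) + 10 = 7*y + 10 = 10 + 7*y)
N = 144 (N = (-12)**2 = 144)
1/(N + X(n(-3))) = 1/(144 + (10 + 7*(-10*(-3)))) = 1/(144 + (10 + 7*30)) = 1/(144 + (10 + 210)) = 1/(144 + 220) = 1/364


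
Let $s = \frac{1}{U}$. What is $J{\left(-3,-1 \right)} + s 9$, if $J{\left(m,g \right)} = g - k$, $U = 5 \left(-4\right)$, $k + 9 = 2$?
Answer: $\frac{111}{20} \approx 5.55$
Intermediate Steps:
$k = -7$ ($k = -9 + 2 = -7$)
$U = -20$
$J{\left(m,g \right)} = 7 + g$ ($J{\left(m,g \right)} = g - -7 = g + 7 = 7 + g$)
$s = - \frac{1}{20}$ ($s = \frac{1}{-20} = - \frac{1}{20} \approx -0.05$)
$J{\left(-3,-1 \right)} + s 9 = \left(7 - 1\right) - \frac{9}{20} = 6 - \frac{9}{20} = \frac{111}{20}$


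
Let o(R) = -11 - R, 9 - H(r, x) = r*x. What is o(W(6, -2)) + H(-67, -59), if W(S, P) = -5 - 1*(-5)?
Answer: -3955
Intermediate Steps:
H(r, x) = 9 - r*x
W(S, P) = 0 (W(S, P) = -5 + 5 = 0)
o(W(6, -2)) + H(-67, -59) = (-11 - 1*0) + (9 - 1*(-67)*(-59)) = (-11 + 0) + (9 - 3953) = -11 - 3944 = -3955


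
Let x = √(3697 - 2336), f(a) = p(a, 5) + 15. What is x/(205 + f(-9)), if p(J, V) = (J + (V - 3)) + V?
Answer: √1361/218 ≈ 0.16923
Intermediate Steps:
p(J, V) = -3 + J + 2*V (p(J, V) = (J + (-3 + V)) + V = (-3 + J + V) + V = -3 + J + 2*V)
f(a) = 22 + a (f(a) = (-3 + a + 2*5) + 15 = (-3 + a + 10) + 15 = (7 + a) + 15 = 22 + a)
x = √1361 ≈ 36.892
x/(205 + f(-9)) = √1361/(205 + (22 - 9)) = √1361/(205 + 13) = √1361/218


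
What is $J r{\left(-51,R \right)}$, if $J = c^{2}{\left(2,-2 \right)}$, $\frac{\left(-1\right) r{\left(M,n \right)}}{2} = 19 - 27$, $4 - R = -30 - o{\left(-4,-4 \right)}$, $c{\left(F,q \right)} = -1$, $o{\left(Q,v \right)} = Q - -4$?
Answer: $16$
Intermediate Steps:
$o{\left(Q,v \right)} = 4 + Q$ ($o{\left(Q,v \right)} = Q + 4 = 4 + Q$)
$R = 34$ ($R = 4 - \left(-30 - \left(4 - 4\right)\right) = 4 - \left(-30 - 0\right) = 4 - \left(-30 + 0\right) = 4 - -30 = 4 + 30 = 34$)
$r{\left(M,n \right)} = 16$ ($r{\left(M,n \right)} = - 2 \left(19 - 27\right) = \left(-2\right) \left(-8\right) = 16$)
$J = 1$ ($J = \left(-1\right)^{2} = 1$)
$J r{\left(-51,R \right)} = 1 \cdot 16 = 16$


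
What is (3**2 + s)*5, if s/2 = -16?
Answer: -115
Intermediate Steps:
s = -32 (s = 2*(-16) = -32)
(3**2 + s)*5 = (3**2 - 32)*5 = (9 - 32)*5 = -23*5 = -115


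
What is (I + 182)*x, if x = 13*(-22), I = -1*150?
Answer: -9152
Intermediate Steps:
I = -150
x = -286
(I + 182)*x = (-150 + 182)*(-286) = 32*(-286) = -9152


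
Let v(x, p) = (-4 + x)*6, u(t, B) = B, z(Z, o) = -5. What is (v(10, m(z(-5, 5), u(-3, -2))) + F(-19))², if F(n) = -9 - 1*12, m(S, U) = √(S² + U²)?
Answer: 225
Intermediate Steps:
v(x, p) = -24 + 6*x
F(n) = -21 (F(n) = -9 - 12 = -21)
(v(10, m(z(-5, 5), u(-3, -2))) + F(-19))² = ((-24 + 6*10) - 21)² = ((-24 + 60) - 21)² = (36 - 21)² = 15² = 225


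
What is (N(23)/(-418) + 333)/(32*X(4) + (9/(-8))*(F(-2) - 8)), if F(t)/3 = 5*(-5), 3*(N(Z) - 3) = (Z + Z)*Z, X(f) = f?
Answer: 151460/100947 ≈ 1.5004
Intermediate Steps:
N(Z) = 3 + 2*Z²/3 (N(Z) = 3 + ((Z + Z)*Z)/3 = 3 + ((2*Z)*Z)/3 = 3 + (2*Z²)/3 = 3 + 2*Z²/3)
F(t) = -75 (F(t) = 3*(5*(-5)) = 3*(-25) = -75)
(N(23)/(-418) + 333)/(32*X(4) + (9/(-8))*(F(-2) - 8)) = ((3 + (⅔)*23²)/(-418) + 333)/(32*4 + (9/(-8))*(-75 - 8)) = ((3 + (⅔)*529)*(-1/418) + 333)/(128 + (9*(-⅛))*(-83)) = ((3 + 1058/3)*(-1/418) + 333)/(128 - 9/8*(-83)) = ((1067/3)*(-1/418) + 333)/(128 + 747/8) = (-97/114 + 333)/(1771/8) = (37865/114)*(8/1771) = 151460/100947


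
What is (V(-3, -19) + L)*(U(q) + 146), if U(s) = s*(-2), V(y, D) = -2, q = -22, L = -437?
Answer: -83410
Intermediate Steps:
U(s) = -2*s
(V(-3, -19) + L)*(U(q) + 146) = (-2 - 437)*(-2*(-22) + 146) = -439*(44 + 146) = -439*190 = -83410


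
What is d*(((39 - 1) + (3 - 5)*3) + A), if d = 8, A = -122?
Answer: -720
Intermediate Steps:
d*(((39 - 1) + (3 - 5)*3) + A) = 8*(((39 - 1) + (3 - 5)*3) - 122) = 8*((38 - 2*3) - 122) = 8*((38 - 6) - 122) = 8*(32 - 122) = 8*(-90) = -720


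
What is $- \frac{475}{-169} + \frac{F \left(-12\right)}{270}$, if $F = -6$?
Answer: $\frac{7801}{2535} \approx 3.0773$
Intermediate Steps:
$- \frac{475}{-169} + \frac{F \left(-12\right)}{270} = - \frac{475}{-169} + \frac{\left(-6\right) \left(-12\right)}{270} = \left(-475\right) \left(- \frac{1}{169}\right) + 72 \cdot \frac{1}{270} = \frac{475}{169} + \frac{4}{15} = \frac{7801}{2535}$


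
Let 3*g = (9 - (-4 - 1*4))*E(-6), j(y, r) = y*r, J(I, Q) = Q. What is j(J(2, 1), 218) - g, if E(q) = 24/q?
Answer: 722/3 ≈ 240.67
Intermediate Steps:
j(y, r) = r*y
g = -68/3 (g = ((9 - (-4 - 1*4))*(24/(-6)))/3 = ((9 - (-4 - 4))*(24*(-1/6)))/3 = ((9 - 1*(-8))*(-4))/3 = ((9 + 8)*(-4))/3 = (17*(-4))/3 = (1/3)*(-68) = -68/3 ≈ -22.667)
j(J(2, 1), 218) - g = 218*1 - 1*(-68/3) = 218 + 68/3 = 722/3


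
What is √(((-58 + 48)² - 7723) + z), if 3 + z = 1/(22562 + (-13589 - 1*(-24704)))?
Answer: I*√8648954115277/33677 ≈ 87.327*I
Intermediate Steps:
z = -101030/33677 (z = -3 + 1/(22562 + (-13589 - 1*(-24704))) = -3 + 1/(22562 + (-13589 + 24704)) = -3 + 1/(22562 + 11115) = -3 + 1/33677 = -101030/33677 ≈ -3.0000)
√(((-58 + 48)² - 7723) + z) = √(((-58 + 48)² - 7723) - 101030/33677) = √(((-10)² - 7723) - 101030/33677) = √((100 - 7723) - 101030/33677) = √(-7623 - 101030/33677) = √(-256820801/33677) = I*√8648954115277/33677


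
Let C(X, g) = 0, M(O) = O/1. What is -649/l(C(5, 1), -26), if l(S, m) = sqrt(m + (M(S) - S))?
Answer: 649*I*sqrt(26)/26 ≈ 127.28*I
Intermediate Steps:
M(O) = O (M(O) = O*1 = O)
l(S, m) = sqrt(m) (l(S, m) = sqrt(m + (S - S)) = sqrt(m + 0) = sqrt(m))
-649/l(C(5, 1), -26) = -649*(-I*sqrt(26)/26) = -(-649)*I*sqrt(26)/26 = 649*I*sqrt(26)/26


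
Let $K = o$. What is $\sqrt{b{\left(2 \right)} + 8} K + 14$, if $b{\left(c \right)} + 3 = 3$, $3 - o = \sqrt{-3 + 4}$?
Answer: $14 + 4 \sqrt{2} \approx 19.657$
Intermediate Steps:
$o = 2$ ($o = 3 - \sqrt{-3 + 4} = 3 - \sqrt{1} = 3 - 1 = 2$)
$b{\left(c \right)} = 0$ ($b{\left(c \right)} = -3 + 3 = 0$)
$K = 2$
$\sqrt{b{\left(2 \right)} + 8} K + 14 = \sqrt{0 + 8} \cdot 2 + 14 = \sqrt{8} \cdot 2 + 14 = 2 \sqrt{2} \cdot 2 + 14 = 4 \sqrt{2} + 14 = 14 + 4 \sqrt{2}$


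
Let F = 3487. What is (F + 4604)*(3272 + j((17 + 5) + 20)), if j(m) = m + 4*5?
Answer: 26975394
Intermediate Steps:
j(m) = 20 + m (j(m) = m + 20 = 20 + m)
(F + 4604)*(3272 + j((17 + 5) + 20)) = (3487 + 4604)*(3272 + (20 + ((17 + 5) + 20))) = 8091*(3272 + (20 + (22 + 20))) = 8091*(3272 + (20 + 42)) = 8091*(3272 + 62) = 8091*3334 = 26975394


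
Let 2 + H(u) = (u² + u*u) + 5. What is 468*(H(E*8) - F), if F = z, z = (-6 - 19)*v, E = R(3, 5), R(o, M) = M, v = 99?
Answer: 2657304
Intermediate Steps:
E = 5
z = -2475 (z = (-6 - 19)*99 = -25*99 = -2475)
F = -2475
H(u) = 3 + 2*u² (H(u) = -2 + ((u² + u*u) + 5) = -2 + ((u² + u²) + 5) = -2 + (2*u² + 5) = -2 + (5 + 2*u²) = 3 + 2*u²)
468*(H(E*8) - F) = 468*((3 + 2*(5*8)²) - 1*(-2475)) = 468*((3 + 2*40²) + 2475) = 468*((3 + 2*1600) + 2475) = 468*((3 + 3200) + 2475) = 468*(3203 + 2475) = 468*5678 = 2657304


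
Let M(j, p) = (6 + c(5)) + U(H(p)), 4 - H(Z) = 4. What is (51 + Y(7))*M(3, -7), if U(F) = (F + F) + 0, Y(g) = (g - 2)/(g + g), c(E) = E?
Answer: 7909/14 ≈ 564.93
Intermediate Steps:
Y(g) = (-2 + g)/(2*g) (Y(g) = (-2 + g)/((2*g)) = (-2 + g)*(1/(2*g)) = (-2 + g)/(2*g))
H(Z) = 0 (H(Z) = 4 - 1*4 = 4 - 4 = 0)
U(F) = 2*F (U(F) = 2*F + 0 = 2*F)
M(j, p) = 11 (M(j, p) = (6 + 5) + 2*0 = 11 + 0 = 11)
(51 + Y(7))*M(3, -7) = (51 + (1/2)*(-2 + 7)/7)*11 = (51 + (1/2)*(1/7)*5)*11 = (51 + 5/14)*11 = (719/14)*11 = 7909/14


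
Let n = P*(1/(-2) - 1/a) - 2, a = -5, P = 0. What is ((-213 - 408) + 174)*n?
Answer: 894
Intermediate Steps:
n = -2 (n = 0*(1/(-2) - 1/(-5)) - 2 = 0*(1*(-1/2) - 1*(-1/5)) - 2 = 0*(-1/2 + 1/5) - 2 = 0*(-3/10) - 2 = 0 - 2 = -2)
((-213 - 408) + 174)*n = ((-213 - 408) + 174)*(-2) = (-621 + 174)*(-2) = -447*(-2) = 894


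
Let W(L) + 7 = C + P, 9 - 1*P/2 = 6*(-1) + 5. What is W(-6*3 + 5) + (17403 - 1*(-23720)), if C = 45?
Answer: 41181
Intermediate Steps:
P = 20 (P = 18 - 2*(6*(-1) + 5) = 18 - 2*(-6 + 5) = 18 - 2*(-1) = 18 + 2 = 20)
W(L) = 58 (W(L) = -7 + (45 + 20) = -7 + 65 = 58)
W(-6*3 + 5) + (17403 - 1*(-23720)) = 58 + (17403 - 1*(-23720)) = 58 + (17403 + 23720) = 58 + 41123 = 41181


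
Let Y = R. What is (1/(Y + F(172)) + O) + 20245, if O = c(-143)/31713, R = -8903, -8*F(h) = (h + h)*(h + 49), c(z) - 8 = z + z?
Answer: 11817193233529/583709478 ≈ 20245.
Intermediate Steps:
c(z) = 8 + 2*z (c(z) = 8 + (z + z) = 8 + 2*z)
F(h) = -h*(49 + h)/4 (F(h) = -(h + h)*(h + 49)/8 = -2*h*(49 + h)/8 = -h*(49 + h)/4)
Y = -8903
O = -278/31713 (O = (8 + 2*(-143))/31713 = (8 - 286)*(1/31713) = -278*1/31713 = -278/31713 ≈ -0.0087661)
(1/(Y + F(172)) + O) + 20245 = (1/(-8903 - ¼*172*(49 + 172)) - 278/31713) + 20245 = (1/(-8903 - ¼*172*221) - 278/31713) + 20245 = (1/(-8903 - 9503) - 278/31713) + 20245 = (1/(-18406) - 278/31713) + 20245 = (-1/18406 - 278/31713) + 20245 = -5148581/583709478 + 20245 = 11817193233529/583709478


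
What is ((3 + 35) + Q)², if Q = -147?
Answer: 11881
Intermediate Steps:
((3 + 35) + Q)² = ((3 + 35) - 147)² = (38 - 147)² = (-109)² = 11881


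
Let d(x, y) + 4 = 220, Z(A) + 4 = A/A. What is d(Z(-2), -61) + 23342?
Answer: 23558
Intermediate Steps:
Z(A) = -3 (Z(A) = -4 + A/A = -4 + 1 = -3)
d(x, y) = 216 (d(x, y) = -4 + 220 = 216)
d(Z(-2), -61) + 23342 = 216 + 23342 = 23558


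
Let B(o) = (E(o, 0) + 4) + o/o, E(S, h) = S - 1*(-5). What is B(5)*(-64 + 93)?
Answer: 435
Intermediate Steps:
E(S, h) = 5 + S (E(S, h) = S + 5 = 5 + S)
B(o) = 10 + o (B(o) = ((5 + o) + 4) + o/o = (9 + o) + 1 = 10 + o)
B(5)*(-64 + 93) = (10 + 5)*(-64 + 93) = 15*29 = 435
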